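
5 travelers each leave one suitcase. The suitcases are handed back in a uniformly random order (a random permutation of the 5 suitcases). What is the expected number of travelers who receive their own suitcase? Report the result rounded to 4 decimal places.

Let Xᵢ = 1 if person i gets their own suitcase. For each i, P(Xᵢ=1) = 1/5.
By linearity of expectation, E[X₁+…+X_5] = 5·(1/5) = 1.
≈ 1.0000

1.0000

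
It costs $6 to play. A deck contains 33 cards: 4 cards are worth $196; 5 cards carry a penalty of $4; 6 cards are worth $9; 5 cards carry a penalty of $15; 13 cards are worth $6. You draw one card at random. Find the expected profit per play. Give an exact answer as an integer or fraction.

623/33 dollars

E[payout] = (4/33)·196 + (5/33)·(-4) + (6/33)·9 + (5/33)·(-15) + (13/33)·6 = 821/33
Expected profit = 821/33 − 6 = 623/33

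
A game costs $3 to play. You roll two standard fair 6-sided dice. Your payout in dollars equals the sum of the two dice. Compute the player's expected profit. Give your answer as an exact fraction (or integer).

$4

Distribution of the sum of the two dice: 2 w.p. 1/36, 3 w.p. 1/18, 4 w.p. 1/12, 5 w.p. 1/9, 6 w.p. 5/36, 7 w.p. 1/6, …
E[payout] = (1/36)·2 + (1/18)·3 + (1/12)·4 + (1/9)·5 + (5/36)·6 + (1/6)·7 + (5/36)·8 + (1/9)·9 + (1/12)·10 + (1/18)·11 + (1/36)·12 = 7
Expected profit = 7 − 3 = 4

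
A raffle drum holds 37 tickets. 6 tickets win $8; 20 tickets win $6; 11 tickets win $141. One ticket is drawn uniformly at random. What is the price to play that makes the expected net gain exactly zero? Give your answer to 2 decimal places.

E[payout] = (6/37)·8 + (20/37)·6 + (11/37)·141 = 1719/37
Fair fee = E[payout] = 1719/37 ≈ $46.46

$46.46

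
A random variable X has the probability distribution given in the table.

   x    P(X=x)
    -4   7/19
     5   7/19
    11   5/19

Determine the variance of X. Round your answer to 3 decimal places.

36.299

E[X] = (7/19)·(-4) + (7/19)·5 + (5/19)·11 = 62/19
E[X²] = (7/19)·16 + (7/19)·25 + (5/19)·121 = 892/19
Var(X) = 892/19 − (62/19)² = 13104/361 ≈ 36.299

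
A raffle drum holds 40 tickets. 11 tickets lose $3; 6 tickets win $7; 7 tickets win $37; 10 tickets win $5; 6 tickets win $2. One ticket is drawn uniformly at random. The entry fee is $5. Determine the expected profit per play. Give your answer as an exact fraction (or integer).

E[payout] = (11/40)·(-3) + (6/40)·7 + (7/40)·37 + (10/40)·5 + (6/40)·2 = 33/4
Expected profit = 33/4 − 5 = 13/4

13/4 dollars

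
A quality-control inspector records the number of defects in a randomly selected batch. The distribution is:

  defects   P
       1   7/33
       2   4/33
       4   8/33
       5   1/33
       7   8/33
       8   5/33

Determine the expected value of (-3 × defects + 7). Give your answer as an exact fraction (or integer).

-71/11

E[-3x+7] = (7/33)·4 + (4/33)·1 + (8/33)·(-5) + (1/33)·(-8) + (8/33)·(-14) + (5/33)·(-17)
     = -71/11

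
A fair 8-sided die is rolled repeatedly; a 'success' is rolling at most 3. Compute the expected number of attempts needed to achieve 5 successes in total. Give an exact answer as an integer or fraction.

By linearity (sum of 5 independent geometric waits), E[trials] = 5/p = 5/(3/8) = 40/3.

40/3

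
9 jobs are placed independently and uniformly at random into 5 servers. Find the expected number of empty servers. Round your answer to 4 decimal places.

Let Xⱼ=1 if server j is empty. P(Xⱼ=1) = ((5-1)/5)^9 = 262144/1953125.
By linearity, E[#empty] = 5·262144/1953125 = 262144/390625.
≈ 0.6711

0.6711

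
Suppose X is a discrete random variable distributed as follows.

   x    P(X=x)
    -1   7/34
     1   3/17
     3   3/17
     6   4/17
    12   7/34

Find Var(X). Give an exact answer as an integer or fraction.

24141/1156

E[X] = (7/34)·(-1) + (3/17)·1 + (3/17)·3 + (4/17)·6 + (7/34)·12 = 149/34
E[X²] = (7/34)·1 + (3/17)·1 + (3/17)·9 + (4/17)·36 + (7/34)·144 = 1363/34
Var(X) = 1363/34 − (149/34)² = 24141/1156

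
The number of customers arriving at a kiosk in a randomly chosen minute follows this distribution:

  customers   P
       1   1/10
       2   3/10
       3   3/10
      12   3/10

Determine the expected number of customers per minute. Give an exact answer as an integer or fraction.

E[X] = (1/10)·1 + (3/10)·2 + (3/10)·3 + (3/10)·12
     = 26/5

26/5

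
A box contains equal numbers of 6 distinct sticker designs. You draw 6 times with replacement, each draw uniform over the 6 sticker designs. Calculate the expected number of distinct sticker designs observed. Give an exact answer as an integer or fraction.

Let Xⱼ=1 if type j appears at least once. P(Xⱼ=1) = 1 − ((6−1)/6)^6 = 31031/46656.
E[#distinct] = 6·31031/46656 = 31031/7776.

31031/7776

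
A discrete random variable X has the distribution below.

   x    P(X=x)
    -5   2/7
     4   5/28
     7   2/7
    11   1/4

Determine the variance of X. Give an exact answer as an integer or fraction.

E[X] = (2/7)·(-5) + (5/28)·4 + (2/7)·7 + (1/4)·11 = 113/28
E[X²] = (2/7)·25 + (5/28)·16 + (2/7)·49 + (1/4)·121 = 217/4
Var(X) = 217/4 − (113/28)² = 29763/784

29763/784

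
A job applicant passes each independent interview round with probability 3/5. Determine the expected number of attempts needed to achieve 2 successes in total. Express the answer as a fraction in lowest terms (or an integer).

By linearity (sum of 2 independent geometric waits), E[trials] = 2/p = 2/(3/5) = 10/3.

10/3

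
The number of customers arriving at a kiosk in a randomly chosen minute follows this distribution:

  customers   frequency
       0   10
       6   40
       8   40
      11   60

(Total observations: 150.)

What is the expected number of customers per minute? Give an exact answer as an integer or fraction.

Total = 150, so P(customers=0) = 10/150, etc.
E[X] = (1/15)·0 + (4/15)·6 + (4/15)·8 + (2/5)·11
     = 122/15

122/15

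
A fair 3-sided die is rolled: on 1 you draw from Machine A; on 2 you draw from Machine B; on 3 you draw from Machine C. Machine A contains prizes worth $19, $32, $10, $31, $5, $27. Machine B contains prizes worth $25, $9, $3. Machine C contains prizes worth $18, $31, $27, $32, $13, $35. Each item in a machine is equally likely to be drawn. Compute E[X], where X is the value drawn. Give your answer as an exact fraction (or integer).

59/3 dollars

E[X | Machine A] = (19 + 32 + 10 + 31 + 5 + 27)/6 = 62/3
E[X | Machine B] = (25 + 9 + 3)/3 = 37/3
E[X | Machine C] = (18 + 31 + 27 + 32 + 13 + 35)/6 = 26
E[X] = (1/3)·62/3 + (1/3)·37/3 + (1/3)·26 = 59/3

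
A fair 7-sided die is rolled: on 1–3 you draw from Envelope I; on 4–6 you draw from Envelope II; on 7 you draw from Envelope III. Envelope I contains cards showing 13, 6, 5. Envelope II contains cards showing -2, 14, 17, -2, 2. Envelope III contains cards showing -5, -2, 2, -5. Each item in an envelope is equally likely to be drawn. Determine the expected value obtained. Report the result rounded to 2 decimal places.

5.56

E[X | Envelope I] = (13 + 6 + 5)/3 = 8
E[X | Envelope II] = (-2 + 14 + 17 − 2 + 2)/5 = 29/5
E[X | Envelope III] = (-5 − 2 + 2 − 5)/4 = -5/2
E[X] = (3/7)·8 + (3/7)·29/5 + (1/7)·(-5/2) = 389/70 ≈ 5.56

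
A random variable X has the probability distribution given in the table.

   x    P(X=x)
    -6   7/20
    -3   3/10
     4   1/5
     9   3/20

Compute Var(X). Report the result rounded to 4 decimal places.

E[X] = (7/20)·(-6) + (3/10)·(-3) + (1/5)·4 + (3/20)·9 = -17/20
E[X²] = (7/20)·36 + (3/10)·9 + (1/5)·16 + (3/20)·81 = 613/20
Var(X) = 613/20 − (-17/20)² = 11971/400 ≈ 29.9275

29.9275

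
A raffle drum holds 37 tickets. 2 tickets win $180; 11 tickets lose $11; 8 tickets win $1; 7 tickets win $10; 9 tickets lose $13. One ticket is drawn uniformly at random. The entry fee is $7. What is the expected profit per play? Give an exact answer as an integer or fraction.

E[payout] = (2/37)·180 + (11/37)·(-11) + (8/37)·1 + (7/37)·10 + (9/37)·(-13) = 200/37
Expected profit = 200/37 − 7 = -59/37

-59/37 dollars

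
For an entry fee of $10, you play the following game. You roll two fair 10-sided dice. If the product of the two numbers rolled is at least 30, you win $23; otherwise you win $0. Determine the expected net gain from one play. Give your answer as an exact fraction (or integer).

E[payout] = (57/100)·0 + (43/100)·23 = 989/100
Expected profit = 989/100 − 10 = -11/100

-11/100 dollars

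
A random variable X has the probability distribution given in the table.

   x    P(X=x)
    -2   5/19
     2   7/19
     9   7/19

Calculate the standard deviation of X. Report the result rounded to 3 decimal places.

E[X] = 67/19, E[X²] = 615/19
Var(X) = E[X²] − (E[X])² = 615/19 − 4489/361 = 7196/361
SD(X) = √(7196/361) ≈ 4.465

4.465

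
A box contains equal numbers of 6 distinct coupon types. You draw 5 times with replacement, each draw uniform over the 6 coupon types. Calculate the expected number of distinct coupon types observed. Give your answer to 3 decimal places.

3.589

Let Xⱼ=1 if type j appears at least once. P(Xⱼ=1) = 1 − ((6−1)/6)^5 = 4651/7776.
E[#distinct] = 6·4651/7776 = 4651/1296.
≈ 3.589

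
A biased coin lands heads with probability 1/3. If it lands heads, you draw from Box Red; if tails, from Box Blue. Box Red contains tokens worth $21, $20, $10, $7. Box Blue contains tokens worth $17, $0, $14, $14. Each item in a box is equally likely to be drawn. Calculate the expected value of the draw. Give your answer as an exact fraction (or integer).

E[X | Box Red] = (21 + 20 + 10 + 7)/4 = 29/2
E[X | Box Blue] = (17 + 0 + 14 + 14)/4 = 45/4
E[X] = (1/3)·29/2 + (2/3)·45/4 = 37/3

37/3 dollars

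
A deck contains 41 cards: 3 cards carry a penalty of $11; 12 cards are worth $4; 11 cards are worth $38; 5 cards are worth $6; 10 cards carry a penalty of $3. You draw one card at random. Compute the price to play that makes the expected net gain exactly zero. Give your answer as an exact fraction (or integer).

E[payout] = (3/41)·(-11) + (12/41)·4 + (11/41)·38 + (5/41)·6 + (10/41)·(-3) = 433/41
Fair fee = E[payout] = 433/41

433/41 dollars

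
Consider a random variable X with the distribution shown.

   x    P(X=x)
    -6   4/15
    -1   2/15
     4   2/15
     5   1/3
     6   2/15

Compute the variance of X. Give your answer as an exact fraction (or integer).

5264/225

E[X] = (4/15)·(-6) + (2/15)·(-1) + (2/15)·4 + (1/3)·5 + (2/15)·6 = 19/15
E[X²] = (4/15)·36 + (2/15)·1 + (2/15)·16 + (1/3)·25 + (2/15)·36 = 25
Var(X) = 25 − (19/15)² = 5264/225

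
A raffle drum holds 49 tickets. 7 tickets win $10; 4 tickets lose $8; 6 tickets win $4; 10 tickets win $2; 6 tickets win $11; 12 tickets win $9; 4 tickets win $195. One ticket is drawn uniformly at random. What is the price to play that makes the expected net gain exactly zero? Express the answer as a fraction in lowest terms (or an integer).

E[payout] = (7/49)·10 + (4/49)·(-8) + (6/49)·4 + (10/49)·2 + (6/49)·11 + (12/49)·9 + (4/49)·195 = 148/7
Fair fee = E[payout] = 148/7

148/7 dollars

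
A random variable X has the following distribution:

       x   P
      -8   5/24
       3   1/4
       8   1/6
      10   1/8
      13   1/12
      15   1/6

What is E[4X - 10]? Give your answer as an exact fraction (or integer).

11

E[4x-10] = (5/24)·(-42) + (1/4)·2 + (1/6)·22 + (1/8)·30 + (1/12)·42 + (1/6)·50
     = 11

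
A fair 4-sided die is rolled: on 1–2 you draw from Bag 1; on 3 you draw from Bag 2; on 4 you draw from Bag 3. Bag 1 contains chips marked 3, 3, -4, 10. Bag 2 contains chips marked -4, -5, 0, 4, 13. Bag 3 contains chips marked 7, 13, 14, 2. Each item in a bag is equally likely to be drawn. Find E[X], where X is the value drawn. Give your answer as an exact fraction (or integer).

E[X | Bag 1] = (3 + 3 − 4 + 10)/4 = 3
E[X | Bag 2] = (-4 − 5 + 0 + 4 + 13)/5 = 8/5
E[X | Bag 3] = (7 + 13 + 14 + 2)/4 = 9
E[X] = (1/2)·3 + (1/4)·8/5 + (1/4)·9 = 83/20

83/20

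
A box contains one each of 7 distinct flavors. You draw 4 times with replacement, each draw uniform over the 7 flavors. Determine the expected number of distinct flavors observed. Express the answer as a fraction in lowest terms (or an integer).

Let Xⱼ=1 if type j appears at least once. P(Xⱼ=1) = 1 − ((7−1)/7)^4 = 1105/2401.
E[#distinct] = 7·1105/2401 = 1105/343.

1105/343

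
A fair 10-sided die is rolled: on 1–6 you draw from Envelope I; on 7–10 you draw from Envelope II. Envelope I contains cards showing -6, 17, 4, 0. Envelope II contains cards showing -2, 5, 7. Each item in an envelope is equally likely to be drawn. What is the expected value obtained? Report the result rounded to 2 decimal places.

E[X | Envelope I] = (-6 + 17 + 4 + 0)/4 = 15/4
E[X | Envelope II] = (-2 + 5 + 7)/3 = 10/3
E[X] = (3/5)·15/4 + (2/5)·10/3 = 43/12 ≈ 3.58

3.58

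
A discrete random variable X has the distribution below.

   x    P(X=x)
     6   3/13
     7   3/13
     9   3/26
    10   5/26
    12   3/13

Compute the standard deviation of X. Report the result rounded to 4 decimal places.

2.2796

E[X] = 227/26, E[X²] = 2117/26
Var(X) = E[X²] − (E[X])² = 2117/26 − 51529/676 = 3513/676
SD(X) = √(3513/676) ≈ 2.2796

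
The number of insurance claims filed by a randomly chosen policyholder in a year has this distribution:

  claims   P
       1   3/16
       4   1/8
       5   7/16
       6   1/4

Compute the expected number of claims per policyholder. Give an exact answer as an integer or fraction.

E[X] = (3/16)·1 + (1/8)·4 + (7/16)·5 + (1/4)·6
     = 35/8

35/8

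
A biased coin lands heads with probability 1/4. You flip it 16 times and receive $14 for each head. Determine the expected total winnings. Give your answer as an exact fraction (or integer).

E[#heads] = 16·1/4 = 4 (linearity over flips).
E[winnings] = 14·4 = 56.

$56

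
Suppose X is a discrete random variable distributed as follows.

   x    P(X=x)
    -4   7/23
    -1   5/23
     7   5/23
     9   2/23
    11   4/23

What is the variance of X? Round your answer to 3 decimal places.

36.083

E[X] = (7/23)·(-4) + (5/23)·(-1) + (5/23)·7 + (2/23)·9 + (4/23)·11 = 64/23
E[X²] = (7/23)·16 + (5/23)·1 + (5/23)·49 + (2/23)·81 + (4/23)·121 = 1008/23
Var(X) = 1008/23 − (64/23)² = 19088/529 ≈ 36.083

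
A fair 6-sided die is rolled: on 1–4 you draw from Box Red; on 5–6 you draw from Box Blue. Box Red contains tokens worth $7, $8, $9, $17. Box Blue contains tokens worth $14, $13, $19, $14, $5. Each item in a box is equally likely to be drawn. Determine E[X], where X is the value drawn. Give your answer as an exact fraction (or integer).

E[X | Box Red] = (7 + 8 + 9 + 17)/4 = 41/4
E[X | Box Blue] = (14 + 13 + 19 + 14 + 5)/5 = 13
E[X] = (2/3)·41/4 + (1/3)·13 = 67/6

67/6 dollars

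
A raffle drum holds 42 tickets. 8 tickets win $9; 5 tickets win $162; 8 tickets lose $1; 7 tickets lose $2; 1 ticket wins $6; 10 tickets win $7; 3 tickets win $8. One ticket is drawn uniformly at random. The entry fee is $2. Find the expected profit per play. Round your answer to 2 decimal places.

$20.86

E[payout] = (8/42)·9 + (5/42)·162 + (8/42)·(-1) + (7/42)·(-2) + (1/42)·6 + (10/42)·7 + (3/42)·8 = 160/7
Expected profit = 160/7 − 2 = 146/7 ≈ $20.86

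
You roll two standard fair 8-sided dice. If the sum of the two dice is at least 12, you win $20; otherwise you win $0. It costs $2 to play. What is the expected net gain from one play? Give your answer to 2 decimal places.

E[payout] = (49/64)·0 + (15/64)·20 = 75/16
Expected profit = 75/16 − 2 = 43/16 ≈ $2.69

$2.69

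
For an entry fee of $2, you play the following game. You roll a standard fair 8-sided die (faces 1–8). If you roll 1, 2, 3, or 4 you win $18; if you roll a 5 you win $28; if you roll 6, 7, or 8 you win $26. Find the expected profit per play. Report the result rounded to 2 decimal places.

E[payout] = (1/2)·18 + (3/8)·26 + (1/8)·28 = 89/4
Expected profit = 89/4 − 2 = 81/4 ≈ $20.25

$20.25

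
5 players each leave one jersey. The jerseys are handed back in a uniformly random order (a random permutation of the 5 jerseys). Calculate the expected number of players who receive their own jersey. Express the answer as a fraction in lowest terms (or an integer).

Let Xᵢ = 1 if person i gets their own jersey. For each i, P(Xᵢ=1) = 1/5.
By linearity of expectation, E[X₁+…+X_5] = 5·(1/5) = 1.

1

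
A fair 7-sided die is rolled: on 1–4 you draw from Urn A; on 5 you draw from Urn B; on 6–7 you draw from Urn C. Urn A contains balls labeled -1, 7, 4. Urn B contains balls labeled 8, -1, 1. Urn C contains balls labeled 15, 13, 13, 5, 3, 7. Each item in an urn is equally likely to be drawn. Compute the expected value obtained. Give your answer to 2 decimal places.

4.95

E[X | Urn A] = (-1 + 7 + 4)/3 = 10/3
E[X | Urn B] = (8 − 1 + 1)/3 = 8/3
E[X | Urn C] = (15 + 13 + 13 + 5 + 3 + 7)/6 = 28/3
E[X] = (4/7)·10/3 + (1/7)·8/3 + (2/7)·28/3 = 104/21 ≈ 4.95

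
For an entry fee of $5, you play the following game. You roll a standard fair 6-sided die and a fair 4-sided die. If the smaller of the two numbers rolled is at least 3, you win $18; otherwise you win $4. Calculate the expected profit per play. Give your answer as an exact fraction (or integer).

E[payout] = (2/3)·4 + (1/3)·18 = 26/3
Expected profit = 26/3 − 5 = 11/3

11/3 dollars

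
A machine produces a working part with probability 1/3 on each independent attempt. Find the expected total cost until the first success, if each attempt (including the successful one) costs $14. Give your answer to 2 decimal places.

E[#attempts] = 1/p = 3; E[cost] = 14·3 = 42.
≈ 42.00

$42.00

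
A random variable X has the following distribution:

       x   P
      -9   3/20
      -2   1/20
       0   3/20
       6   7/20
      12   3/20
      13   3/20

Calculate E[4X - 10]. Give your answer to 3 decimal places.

7.600

E[4x-10] = (3/20)·(-46) + (1/20)·(-18) + (3/20)·(-10) + (7/20)·14 + (3/20)·38 + (3/20)·42
     = 38/5 ≈ 7.600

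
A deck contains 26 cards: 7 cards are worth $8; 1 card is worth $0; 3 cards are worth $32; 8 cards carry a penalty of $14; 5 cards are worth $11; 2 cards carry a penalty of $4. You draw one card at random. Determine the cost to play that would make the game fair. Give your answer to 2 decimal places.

E[payout] = (7/26)·8 + (1/26)·0 + (3/26)·32 + (8/26)·(-14) + (5/26)·11 + (2/26)·(-4) = 87/26
Fair fee = E[payout] = 87/26 ≈ $3.35

$3.35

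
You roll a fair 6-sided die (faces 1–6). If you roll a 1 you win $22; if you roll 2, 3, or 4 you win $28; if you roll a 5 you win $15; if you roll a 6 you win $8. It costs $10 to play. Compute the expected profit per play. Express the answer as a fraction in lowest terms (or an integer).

E[payout] = (1/6)·8 + (1/6)·15 + (1/6)·22 + (1/2)·28 = 43/2
Expected profit = 43/2 − 10 = 23/2

23/2 dollars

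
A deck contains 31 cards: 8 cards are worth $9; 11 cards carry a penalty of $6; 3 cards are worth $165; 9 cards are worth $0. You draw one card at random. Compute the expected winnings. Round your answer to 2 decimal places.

E[payout] = (8/31)·9 + (11/31)·(-6) + (3/31)·165 + (9/31)·0 = 501/31
≈ $16.16

$16.16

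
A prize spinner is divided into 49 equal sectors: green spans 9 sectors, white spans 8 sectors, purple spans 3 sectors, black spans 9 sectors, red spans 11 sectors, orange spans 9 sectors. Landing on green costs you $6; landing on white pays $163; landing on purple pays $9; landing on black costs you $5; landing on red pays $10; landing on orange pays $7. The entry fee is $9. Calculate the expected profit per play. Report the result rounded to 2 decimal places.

E[payout] = (9/49)·(-6) + (8/49)·163 + (3/49)·9 + (9/49)·(-5) + (11/49)·10 + (9/49)·7 = 1405/49
Expected profit = 1405/49 − 9 = 964/49 ≈ $19.67

$19.67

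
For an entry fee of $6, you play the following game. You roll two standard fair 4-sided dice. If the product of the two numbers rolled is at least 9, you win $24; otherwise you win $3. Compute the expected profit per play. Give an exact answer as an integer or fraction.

E[payout] = (3/4)·3 + (1/4)·24 = 33/4
Expected profit = 33/4 − 6 = 9/4

9/4 dollars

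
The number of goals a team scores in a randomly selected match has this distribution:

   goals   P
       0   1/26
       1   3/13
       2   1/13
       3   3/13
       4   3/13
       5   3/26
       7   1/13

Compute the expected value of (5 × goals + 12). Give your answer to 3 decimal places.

E[5x+12] = (1/26)·12 + (3/13)·17 + (1/13)·22 + (3/13)·27 + (3/13)·32 + (3/26)·37 + (1/13)·47
     = 717/26 ≈ 27.577

27.577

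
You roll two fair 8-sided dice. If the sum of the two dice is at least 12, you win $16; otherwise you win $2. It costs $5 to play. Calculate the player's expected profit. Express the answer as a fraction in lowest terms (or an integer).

E[payout] = (49/64)·2 + (15/64)·16 = 169/32
Expected profit = 169/32 − 5 = 9/32

9/32 dollars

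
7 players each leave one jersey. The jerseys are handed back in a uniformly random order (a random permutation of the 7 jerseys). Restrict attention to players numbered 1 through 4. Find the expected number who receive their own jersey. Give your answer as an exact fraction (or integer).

4/7

Let Xᵢ = 1 if person i gets their own jersey. For each i, P(Xᵢ=1) = 1/7.
By linearity of expectation, E[X₁+…+X_4] = 4·(1/7) = 4/7.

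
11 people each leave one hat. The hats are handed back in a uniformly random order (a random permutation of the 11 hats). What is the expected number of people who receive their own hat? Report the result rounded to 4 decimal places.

1.0000

Let Xᵢ = 1 if person i gets their own hat. For each i, P(Xᵢ=1) = 1/11.
By linearity of expectation, E[X₁+…+X_11] = 11·(1/11) = 1.
≈ 1.0000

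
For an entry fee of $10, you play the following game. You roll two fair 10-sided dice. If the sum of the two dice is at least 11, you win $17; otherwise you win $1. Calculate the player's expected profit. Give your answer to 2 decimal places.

E[payout] = (9/20)·1 + (11/20)·17 = 49/5
Expected profit = 49/5 − 10 = -1/5 ≈ -$0.20

-$0.20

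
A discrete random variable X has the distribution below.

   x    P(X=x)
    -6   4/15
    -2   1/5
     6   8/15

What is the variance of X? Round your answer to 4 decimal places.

E[X] = (4/15)·(-6) + (1/5)·(-2) + (8/15)·6 = 6/5
E[X²] = (4/15)·36 + (1/5)·4 + (8/15)·36 = 148/5
Var(X) = 148/5 − (6/5)² = 704/25 ≈ 28.1600

28.1600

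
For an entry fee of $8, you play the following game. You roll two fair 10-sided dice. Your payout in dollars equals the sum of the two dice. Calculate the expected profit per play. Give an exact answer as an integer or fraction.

Distribution of the sum of the two dice: 2 w.p. 1/100, 3 w.p. 1/50, 4 w.p. 3/100, 5 w.p. 1/25, 6 w.p. 1/20, 7 w.p. 3/50, …
E[payout] = (1/100)·2 + (1/50)·3 + (3/100)·4 + (1/25)·5 + (1/20)·6 + (3/50)·7 + (7/100)·8 + (2/25)·9 + (9/100)·10 + (1/10)·11 + (9/100)·12 + (2/25)·13 + (7/100)·14 + (3/50)·15 + (1/20)·16 + (1/25)·17 + (3/100)·18 + (1/50)·19 + (1/100)·20 = 11
Expected profit = 11 − 8 = 3

$3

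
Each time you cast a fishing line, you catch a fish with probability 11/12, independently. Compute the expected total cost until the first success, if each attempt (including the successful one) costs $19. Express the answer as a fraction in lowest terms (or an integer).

228/11 dollars

E[#attempts] = 1/p = 12/11; E[cost] = 19·12/11 = 228/11.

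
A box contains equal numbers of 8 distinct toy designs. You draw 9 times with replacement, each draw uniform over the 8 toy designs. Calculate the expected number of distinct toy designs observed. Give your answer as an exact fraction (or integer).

93864121/16777216

Let Xⱼ=1 if type j appears at least once. P(Xⱼ=1) = 1 − ((8−1)/8)^9 = 93864121/134217728.
E[#distinct] = 8·93864121/134217728 = 93864121/16777216.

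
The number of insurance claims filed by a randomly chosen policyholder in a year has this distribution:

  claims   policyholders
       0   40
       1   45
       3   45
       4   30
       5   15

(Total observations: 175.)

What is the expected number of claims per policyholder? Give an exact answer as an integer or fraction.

Total = 175, so P(claims=0) = 40/175, etc.
E[X] = (8/35)·0 + (9/35)·1 + (9/35)·3 + (6/35)·4 + (3/35)·5
     = 15/7

15/7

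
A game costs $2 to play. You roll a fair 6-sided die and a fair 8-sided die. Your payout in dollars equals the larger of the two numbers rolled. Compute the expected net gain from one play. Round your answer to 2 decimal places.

Distribution of the larger of the two numbers rolled: 1 w.p. 1/48, 2 w.p. 1/16, 3 w.p. 5/48, 4 w.p. 7/48, 5 w.p. 3/16, 6 w.p. 11/48, …
E[payout] = (1/48)·1 + (1/16)·2 + (5/48)·3 + (7/48)·4 + (3/16)·5 + (11/48)·6 + (1/8)·7 + (1/8)·8 = 251/48
Expected profit = 251/48 − 2 = 155/48 ≈ $3.23

$3.23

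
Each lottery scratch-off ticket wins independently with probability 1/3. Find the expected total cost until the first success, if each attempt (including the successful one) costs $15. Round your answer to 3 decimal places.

E[#attempts] = 1/p = 3; E[cost] = 15·3 = 45.
≈ 45.000

$45.000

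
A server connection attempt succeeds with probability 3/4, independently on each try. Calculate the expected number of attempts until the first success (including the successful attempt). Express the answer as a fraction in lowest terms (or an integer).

For a geometric distribution, E[trials] = 1/p = 1/(3/4) = 4/3.

4/3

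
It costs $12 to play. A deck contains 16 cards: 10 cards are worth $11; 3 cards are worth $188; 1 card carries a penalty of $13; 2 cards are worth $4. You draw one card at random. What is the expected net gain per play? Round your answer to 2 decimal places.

$29.81

E[payout] = (10/16)·11 + (3/16)·188 + (1/16)·(-13) + (2/16)·4 = 669/16
Expected profit = 669/16 − 12 = 477/16 ≈ $29.81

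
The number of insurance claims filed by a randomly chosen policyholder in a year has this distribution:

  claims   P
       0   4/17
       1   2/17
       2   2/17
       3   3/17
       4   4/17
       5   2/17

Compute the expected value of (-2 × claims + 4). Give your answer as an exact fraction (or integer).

E[-2x+4] = (4/17)·4 + (2/17)·2 + (2/17)·0 + (3/17)·(-2) + (4/17)·(-4) + (2/17)·(-6)
     = -14/17

-14/17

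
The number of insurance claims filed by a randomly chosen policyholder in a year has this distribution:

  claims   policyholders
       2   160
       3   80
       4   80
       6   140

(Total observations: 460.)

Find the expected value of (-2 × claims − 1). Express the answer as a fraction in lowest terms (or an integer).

Total = 460, so P(claims=2) = 160/460, etc.
E[-2x-1] = (8/23)·(-5) + (4/23)·(-7) + (4/23)·(-9) + (7/23)·(-13)
     = -195/23

-195/23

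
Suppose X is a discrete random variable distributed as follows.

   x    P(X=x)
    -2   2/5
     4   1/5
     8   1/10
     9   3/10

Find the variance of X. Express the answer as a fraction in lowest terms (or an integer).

93/4

E[X] = (2/5)·(-2) + (1/5)·4 + (1/10)·8 + (3/10)·9 = 7/2
E[X²] = (2/5)·4 + (1/5)·16 + (1/10)·64 + (3/10)·81 = 71/2
Var(X) = 71/2 − (7/2)² = 93/4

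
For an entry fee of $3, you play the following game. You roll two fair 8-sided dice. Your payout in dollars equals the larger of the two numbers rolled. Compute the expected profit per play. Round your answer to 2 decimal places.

Distribution of the larger of the two numbers rolled: 1 w.p. 1/64, 2 w.p. 3/64, 3 w.p. 5/64, 4 w.p. 7/64, 5 w.p. 9/64, 6 w.p. 11/64, …
E[payout] = (1/64)·1 + (3/64)·2 + (5/64)·3 + (7/64)·4 + (9/64)·5 + (11/64)·6 + (13/64)·7 + (15/64)·8 = 93/16
Expected profit = 93/16 − 3 = 45/16 ≈ $2.81

$2.81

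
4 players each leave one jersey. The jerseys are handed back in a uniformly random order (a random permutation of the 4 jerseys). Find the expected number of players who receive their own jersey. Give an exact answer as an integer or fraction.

1

Let Xᵢ = 1 if person i gets their own jersey. For each i, P(Xᵢ=1) = 1/4.
By linearity of expectation, E[X₁+…+X_4] = 4·(1/4) = 1.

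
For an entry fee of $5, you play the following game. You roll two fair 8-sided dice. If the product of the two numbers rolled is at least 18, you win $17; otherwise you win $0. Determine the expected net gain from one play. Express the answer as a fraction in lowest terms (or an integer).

E[payout] = (17/32)·0 + (15/32)·17 = 255/32
Expected profit = 255/32 − 5 = 95/32

95/32 dollars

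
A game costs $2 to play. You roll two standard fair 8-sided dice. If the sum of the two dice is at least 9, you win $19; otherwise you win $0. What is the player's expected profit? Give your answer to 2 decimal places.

$8.69

E[payout] = (7/16)·0 + (9/16)·19 = 171/16
Expected profit = 171/16 − 2 = 139/16 ≈ $8.69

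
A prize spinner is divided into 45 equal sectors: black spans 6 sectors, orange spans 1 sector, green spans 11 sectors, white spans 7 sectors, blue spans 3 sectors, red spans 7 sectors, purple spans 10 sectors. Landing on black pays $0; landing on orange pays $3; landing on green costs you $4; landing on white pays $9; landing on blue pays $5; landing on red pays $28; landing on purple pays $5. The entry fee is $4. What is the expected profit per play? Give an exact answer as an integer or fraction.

103/45 dollars

E[payout] = (6/45)·0 + (1/45)·3 + (11/45)·(-4) + (7/45)·9 + (3/45)·5 + (7/45)·28 + (10/45)·5 = 283/45
Expected profit = 283/45 − 4 = 103/45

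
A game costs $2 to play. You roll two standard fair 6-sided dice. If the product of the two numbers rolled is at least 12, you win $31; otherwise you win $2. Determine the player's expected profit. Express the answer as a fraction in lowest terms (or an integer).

493/36 dollars

E[payout] = (19/36)·2 + (17/36)·31 = 565/36
Expected profit = 565/36 − 2 = 493/36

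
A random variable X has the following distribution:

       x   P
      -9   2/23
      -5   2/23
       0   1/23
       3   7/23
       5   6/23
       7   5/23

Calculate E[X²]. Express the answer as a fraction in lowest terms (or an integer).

670/23

E[X²] = (2/23)·81 + (2/23)·25 + (1/23)·0 + (7/23)·9 + (6/23)·25 + (5/23)·49
     = 670/23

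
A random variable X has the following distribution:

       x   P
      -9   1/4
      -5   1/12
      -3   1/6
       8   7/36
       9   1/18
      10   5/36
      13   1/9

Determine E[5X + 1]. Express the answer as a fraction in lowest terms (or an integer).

173/18

E[5x+1] = (1/4)·(-44) + (1/12)·(-24) + (1/6)·(-14) + (7/36)·41 + (1/18)·46 + (5/36)·51 + (1/9)·66
     = 173/18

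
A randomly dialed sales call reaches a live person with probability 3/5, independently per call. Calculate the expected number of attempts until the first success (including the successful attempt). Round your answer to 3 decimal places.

For a geometric distribution, E[trials] = 1/p = 1/(3/5) = 5/3.
≈ 1.667

1.667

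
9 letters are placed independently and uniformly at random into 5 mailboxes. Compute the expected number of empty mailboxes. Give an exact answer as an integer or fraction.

Let Xⱼ=1 if mailbox j is empty. P(Xⱼ=1) = ((5-1)/5)^9 = 262144/1953125.
By linearity, E[#empty] = 5·262144/1953125 = 262144/390625.

262144/390625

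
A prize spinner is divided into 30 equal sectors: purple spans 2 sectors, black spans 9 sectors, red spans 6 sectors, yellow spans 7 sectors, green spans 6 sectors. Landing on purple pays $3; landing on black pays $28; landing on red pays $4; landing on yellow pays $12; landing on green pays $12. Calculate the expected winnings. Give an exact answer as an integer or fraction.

E[payout] = (2/30)·3 + (9/30)·28 + (6/30)·4 + (7/30)·12 + (6/30)·12 = 73/5

73/5 dollars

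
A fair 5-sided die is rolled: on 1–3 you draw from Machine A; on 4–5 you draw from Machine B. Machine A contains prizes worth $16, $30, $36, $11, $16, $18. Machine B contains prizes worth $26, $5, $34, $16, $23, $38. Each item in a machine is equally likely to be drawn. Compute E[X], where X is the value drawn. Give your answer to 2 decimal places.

E[X | Machine A] = (16 + 30 + 36 + 11 + 16 + 18)/6 = 127/6
E[X | Machine B] = (26 + 5 + 34 + 16 + 23 + 38)/6 = 71/3
E[X] = (3/5)·127/6 + (2/5)·71/3 = 133/6 ≈ 22.17

$22.17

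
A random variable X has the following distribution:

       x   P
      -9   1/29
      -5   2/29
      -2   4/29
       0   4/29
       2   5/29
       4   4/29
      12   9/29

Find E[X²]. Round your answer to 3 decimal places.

E[X²] = (1/29)·81 + (2/29)·25 + (4/29)·4 + (4/29)·0 + (5/29)·4 + (4/29)·16 + (9/29)·144
     = 1527/29 ≈ 52.655

52.655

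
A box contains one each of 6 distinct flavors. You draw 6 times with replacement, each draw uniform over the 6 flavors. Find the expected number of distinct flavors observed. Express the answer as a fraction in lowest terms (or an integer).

31031/7776

Let Xⱼ=1 if type j appears at least once. P(Xⱼ=1) = 1 − ((6−1)/6)^6 = 31031/46656.
E[#distinct] = 6·31031/46656 = 31031/7776.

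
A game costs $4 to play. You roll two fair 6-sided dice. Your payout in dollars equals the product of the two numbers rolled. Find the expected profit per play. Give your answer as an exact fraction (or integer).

33/4 dollars

Distribution of the product of the two numbers rolled: 1 w.p. 1/36, 2 w.p. 1/18, 3 w.p. 1/18, 4 w.p. 1/12, 5 w.p. 1/18, 6 w.p. 1/9, …
E[payout] = (1/36)·1 + (1/18)·2 + (1/18)·3 + (1/12)·4 + (1/18)·5 + (1/9)·6 + (1/18)·8 + (1/36)·9 + (1/18)·10 + (1/9)·12 + (1/18)·15 + (1/36)·16 + (1/18)·18 + (1/18)·20 + (1/18)·24 + (1/36)·25 + (1/18)·30 + (1/36)·36 = 49/4
Expected profit = 49/4 − 4 = 33/4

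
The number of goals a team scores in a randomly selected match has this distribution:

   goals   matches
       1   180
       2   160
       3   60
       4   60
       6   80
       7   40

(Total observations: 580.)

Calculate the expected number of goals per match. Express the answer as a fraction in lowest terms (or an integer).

84/29

Total = 580, so P(goals=1) = 180/580, etc.
E[X] = (9/29)·1 + (8/29)·2 + (3/29)·3 + (3/29)·4 + (4/29)·6 + (2/29)·7
     = 84/29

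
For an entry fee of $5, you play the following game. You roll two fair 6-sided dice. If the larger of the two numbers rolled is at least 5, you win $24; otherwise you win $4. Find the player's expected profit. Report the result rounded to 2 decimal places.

$10.11

E[payout] = (4/9)·4 + (5/9)·24 = 136/9
Expected profit = 136/9 − 5 = 91/9 ≈ $10.11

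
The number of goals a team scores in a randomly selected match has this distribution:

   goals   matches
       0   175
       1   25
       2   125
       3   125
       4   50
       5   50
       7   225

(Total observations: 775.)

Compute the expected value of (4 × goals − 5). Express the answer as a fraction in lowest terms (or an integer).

273/31

Total = 775, so P(goals=0) = 175/775, etc.
E[4x-5] = (7/31)·(-5) + (1/31)·(-1) + (5/31)·3 + (5/31)·7 + (2/31)·11 + (2/31)·15 + (9/31)·23
     = 273/31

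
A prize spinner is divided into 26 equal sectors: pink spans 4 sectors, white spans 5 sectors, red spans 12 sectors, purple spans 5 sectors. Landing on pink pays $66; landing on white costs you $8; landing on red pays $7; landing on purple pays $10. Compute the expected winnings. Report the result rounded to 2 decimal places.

$13.77

E[payout] = (4/26)·66 + (5/26)·(-8) + (12/26)·7 + (5/26)·10 = 179/13
≈ $13.77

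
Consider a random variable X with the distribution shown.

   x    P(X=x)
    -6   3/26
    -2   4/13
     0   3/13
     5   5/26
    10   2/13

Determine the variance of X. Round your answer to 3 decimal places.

E[X] = (3/26)·(-6) + (4/13)·(-2) + (3/13)·0 + (5/26)·5 + (2/13)·10 = 31/26
E[X²] = (3/26)·36 + (4/13)·4 + (3/13)·0 + (5/26)·25 + (2/13)·100 = 665/26
Var(X) = 665/26 − (31/26)² = 16329/676 ≈ 24.155

24.155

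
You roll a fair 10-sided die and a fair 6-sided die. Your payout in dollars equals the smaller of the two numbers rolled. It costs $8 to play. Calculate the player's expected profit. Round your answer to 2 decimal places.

Distribution of the smaller of the two numbers rolled: 1 w.p. 1/4, 2 w.p. 13/60, 3 w.p. 11/60, 4 w.p. 3/20, 5 w.p. 7/60, 6 w.p. 1/12
E[payout] = (1/4)·1 + (13/60)·2 + (11/60)·3 + (3/20)·4 + (7/60)·5 + (1/12)·6 = 35/12
Expected profit = 35/12 − 8 = -61/12 ≈ -$5.08

-$5.08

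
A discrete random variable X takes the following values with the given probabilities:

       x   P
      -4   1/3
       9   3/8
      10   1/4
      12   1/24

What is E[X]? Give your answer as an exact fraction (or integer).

121/24

E[X] = (1/3)·(-4) + (3/8)·9 + (1/4)·10 + (1/24)·12
     = 121/24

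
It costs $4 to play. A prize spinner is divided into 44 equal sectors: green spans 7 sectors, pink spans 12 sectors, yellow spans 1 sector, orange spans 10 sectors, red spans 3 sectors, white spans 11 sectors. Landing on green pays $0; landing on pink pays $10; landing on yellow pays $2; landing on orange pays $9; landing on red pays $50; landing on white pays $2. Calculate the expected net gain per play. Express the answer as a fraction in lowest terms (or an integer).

52/11 dollars

E[payout] = (7/44)·0 + (12/44)·10 + (1/44)·2 + (10/44)·9 + (3/44)·50 + (11/44)·2 = 96/11
Expected profit = 96/11 − 4 = 52/11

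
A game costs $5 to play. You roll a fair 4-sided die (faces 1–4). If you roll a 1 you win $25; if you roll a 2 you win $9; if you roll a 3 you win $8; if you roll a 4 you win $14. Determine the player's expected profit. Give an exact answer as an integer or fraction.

$9

E[payout] = (1/4)·8 + (1/4)·9 + (1/4)·14 + (1/4)·25 = 14
Expected profit = 14 − 5 = 9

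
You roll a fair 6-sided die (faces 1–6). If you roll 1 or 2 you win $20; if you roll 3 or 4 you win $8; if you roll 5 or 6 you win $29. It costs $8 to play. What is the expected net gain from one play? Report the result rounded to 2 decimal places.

$11.00

E[payout] = (1/3)·8 + (1/3)·20 + (1/3)·29 = 19
Expected profit = 19 − 8 = 11 ≈ $11.00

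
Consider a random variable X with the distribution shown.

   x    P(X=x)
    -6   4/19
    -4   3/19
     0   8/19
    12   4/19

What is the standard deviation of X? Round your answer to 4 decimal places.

E[X] = 12/19, E[X²] = 768/19
Var(X) = E[X²] − (E[X])² = 768/19 − 144/361 = 14448/361
SD(X) = √(14448/361) ≈ 6.3263

6.3263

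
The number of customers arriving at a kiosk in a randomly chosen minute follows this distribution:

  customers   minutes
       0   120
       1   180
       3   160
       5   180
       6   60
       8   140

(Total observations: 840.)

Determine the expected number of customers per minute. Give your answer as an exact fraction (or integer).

Total = 840, so P(customers=0) = 120/840, etc.
E[X] = (1/7)·0 + (3/14)·1 + (4/21)·3 + (3/14)·5 + (1/14)·6 + (1/6)·8
     = 76/21

76/21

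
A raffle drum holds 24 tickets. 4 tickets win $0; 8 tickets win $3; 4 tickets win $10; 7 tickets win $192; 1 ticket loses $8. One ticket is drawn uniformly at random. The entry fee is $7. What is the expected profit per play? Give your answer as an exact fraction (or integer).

E[payout] = (4/24)·0 + (8/24)·3 + (4/24)·10 + (7/24)·192 + (1/24)·(-8) = 175/3
Expected profit = 175/3 − 7 = 154/3

154/3 dollars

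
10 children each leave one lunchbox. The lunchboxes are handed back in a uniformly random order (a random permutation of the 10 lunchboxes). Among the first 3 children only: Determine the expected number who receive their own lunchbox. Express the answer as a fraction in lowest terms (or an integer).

3/10

Let Xᵢ = 1 if person i gets their own lunchbox. For each i, P(Xᵢ=1) = 1/10.
By linearity of expectation, E[X₁+…+X_3] = 3·(1/10) = 3/10.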